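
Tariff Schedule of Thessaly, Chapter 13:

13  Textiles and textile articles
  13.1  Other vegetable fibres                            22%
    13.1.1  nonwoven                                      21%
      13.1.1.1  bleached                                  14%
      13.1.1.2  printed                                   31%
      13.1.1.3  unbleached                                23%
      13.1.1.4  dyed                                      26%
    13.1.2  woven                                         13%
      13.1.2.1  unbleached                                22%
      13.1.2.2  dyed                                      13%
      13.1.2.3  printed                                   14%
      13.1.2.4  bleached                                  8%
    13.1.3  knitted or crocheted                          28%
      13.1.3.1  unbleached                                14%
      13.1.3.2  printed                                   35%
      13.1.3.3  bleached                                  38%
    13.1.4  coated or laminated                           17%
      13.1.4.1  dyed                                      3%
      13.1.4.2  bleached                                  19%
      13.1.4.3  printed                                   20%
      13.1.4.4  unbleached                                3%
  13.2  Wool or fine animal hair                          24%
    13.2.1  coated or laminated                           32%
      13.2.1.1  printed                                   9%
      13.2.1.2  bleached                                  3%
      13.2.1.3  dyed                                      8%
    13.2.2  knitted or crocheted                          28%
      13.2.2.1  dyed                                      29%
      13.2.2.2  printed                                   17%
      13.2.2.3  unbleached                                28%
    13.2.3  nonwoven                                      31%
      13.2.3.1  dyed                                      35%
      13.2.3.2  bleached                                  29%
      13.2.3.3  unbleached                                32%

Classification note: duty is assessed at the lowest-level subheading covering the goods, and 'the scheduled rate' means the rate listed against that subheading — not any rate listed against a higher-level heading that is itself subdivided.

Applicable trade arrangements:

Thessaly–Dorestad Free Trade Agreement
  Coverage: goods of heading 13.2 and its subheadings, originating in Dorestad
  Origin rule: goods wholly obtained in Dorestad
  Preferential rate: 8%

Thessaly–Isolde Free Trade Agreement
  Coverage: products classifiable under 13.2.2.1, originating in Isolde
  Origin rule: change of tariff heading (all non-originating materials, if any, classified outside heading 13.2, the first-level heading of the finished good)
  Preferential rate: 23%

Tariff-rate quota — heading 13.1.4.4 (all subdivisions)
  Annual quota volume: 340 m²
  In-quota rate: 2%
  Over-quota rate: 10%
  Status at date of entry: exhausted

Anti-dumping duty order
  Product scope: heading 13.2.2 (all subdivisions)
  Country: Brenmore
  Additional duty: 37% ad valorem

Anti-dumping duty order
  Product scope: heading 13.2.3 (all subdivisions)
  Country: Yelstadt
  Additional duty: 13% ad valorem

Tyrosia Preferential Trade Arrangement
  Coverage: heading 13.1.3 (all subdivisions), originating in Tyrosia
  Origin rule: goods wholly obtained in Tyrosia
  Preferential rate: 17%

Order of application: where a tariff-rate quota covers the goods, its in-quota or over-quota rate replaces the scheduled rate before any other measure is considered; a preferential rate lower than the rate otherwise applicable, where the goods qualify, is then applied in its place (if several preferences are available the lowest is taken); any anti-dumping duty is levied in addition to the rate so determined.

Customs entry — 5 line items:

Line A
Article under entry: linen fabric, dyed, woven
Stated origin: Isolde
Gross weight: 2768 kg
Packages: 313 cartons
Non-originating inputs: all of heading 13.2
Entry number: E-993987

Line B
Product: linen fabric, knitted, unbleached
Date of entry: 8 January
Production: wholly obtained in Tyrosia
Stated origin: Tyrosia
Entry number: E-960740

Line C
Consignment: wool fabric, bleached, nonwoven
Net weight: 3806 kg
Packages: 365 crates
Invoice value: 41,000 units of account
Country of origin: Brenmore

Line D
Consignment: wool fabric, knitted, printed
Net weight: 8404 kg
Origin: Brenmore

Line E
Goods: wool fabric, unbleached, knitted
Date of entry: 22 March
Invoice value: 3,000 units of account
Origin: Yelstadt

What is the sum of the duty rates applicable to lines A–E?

138%

Line A: linen → 13.1; woven → 13.1.2; dyed → 13.1.2.2. Scheduled 13%. Isolde agreement on 13.2.2.1: 13.1.2.2 not covered. → 13%.
Line B: linen → 13.1; knitted → 13.1.3; unbleached → 13.1.3.1. Scheduled 14%. Tyrosia agreement on 13.1.3: wholly obtained → 17% available; preference 17% not lower than 14% → no reduction. → 14%.
Line C: wool → 13.2; nonwoven → 13.2.3; bleached → 13.2.3.2. Scheduled 29%. No special measure applies. → 29%.
Line D: wool → 13.2; knitted → 13.2.2; printed → 13.2.2.2. Scheduled 17%. anti-dumping (Brenmore, 13.2.2): +37%; total 17% + 37% = 54%. → 54%.
Line E: wool → 13.2; knitted → 13.2.2; unbleached → 13.2.2.3. Scheduled 28%. No special measure applies. → 28%.
Sum: 13% + 14% + 29% + 54% + 28% = 138%.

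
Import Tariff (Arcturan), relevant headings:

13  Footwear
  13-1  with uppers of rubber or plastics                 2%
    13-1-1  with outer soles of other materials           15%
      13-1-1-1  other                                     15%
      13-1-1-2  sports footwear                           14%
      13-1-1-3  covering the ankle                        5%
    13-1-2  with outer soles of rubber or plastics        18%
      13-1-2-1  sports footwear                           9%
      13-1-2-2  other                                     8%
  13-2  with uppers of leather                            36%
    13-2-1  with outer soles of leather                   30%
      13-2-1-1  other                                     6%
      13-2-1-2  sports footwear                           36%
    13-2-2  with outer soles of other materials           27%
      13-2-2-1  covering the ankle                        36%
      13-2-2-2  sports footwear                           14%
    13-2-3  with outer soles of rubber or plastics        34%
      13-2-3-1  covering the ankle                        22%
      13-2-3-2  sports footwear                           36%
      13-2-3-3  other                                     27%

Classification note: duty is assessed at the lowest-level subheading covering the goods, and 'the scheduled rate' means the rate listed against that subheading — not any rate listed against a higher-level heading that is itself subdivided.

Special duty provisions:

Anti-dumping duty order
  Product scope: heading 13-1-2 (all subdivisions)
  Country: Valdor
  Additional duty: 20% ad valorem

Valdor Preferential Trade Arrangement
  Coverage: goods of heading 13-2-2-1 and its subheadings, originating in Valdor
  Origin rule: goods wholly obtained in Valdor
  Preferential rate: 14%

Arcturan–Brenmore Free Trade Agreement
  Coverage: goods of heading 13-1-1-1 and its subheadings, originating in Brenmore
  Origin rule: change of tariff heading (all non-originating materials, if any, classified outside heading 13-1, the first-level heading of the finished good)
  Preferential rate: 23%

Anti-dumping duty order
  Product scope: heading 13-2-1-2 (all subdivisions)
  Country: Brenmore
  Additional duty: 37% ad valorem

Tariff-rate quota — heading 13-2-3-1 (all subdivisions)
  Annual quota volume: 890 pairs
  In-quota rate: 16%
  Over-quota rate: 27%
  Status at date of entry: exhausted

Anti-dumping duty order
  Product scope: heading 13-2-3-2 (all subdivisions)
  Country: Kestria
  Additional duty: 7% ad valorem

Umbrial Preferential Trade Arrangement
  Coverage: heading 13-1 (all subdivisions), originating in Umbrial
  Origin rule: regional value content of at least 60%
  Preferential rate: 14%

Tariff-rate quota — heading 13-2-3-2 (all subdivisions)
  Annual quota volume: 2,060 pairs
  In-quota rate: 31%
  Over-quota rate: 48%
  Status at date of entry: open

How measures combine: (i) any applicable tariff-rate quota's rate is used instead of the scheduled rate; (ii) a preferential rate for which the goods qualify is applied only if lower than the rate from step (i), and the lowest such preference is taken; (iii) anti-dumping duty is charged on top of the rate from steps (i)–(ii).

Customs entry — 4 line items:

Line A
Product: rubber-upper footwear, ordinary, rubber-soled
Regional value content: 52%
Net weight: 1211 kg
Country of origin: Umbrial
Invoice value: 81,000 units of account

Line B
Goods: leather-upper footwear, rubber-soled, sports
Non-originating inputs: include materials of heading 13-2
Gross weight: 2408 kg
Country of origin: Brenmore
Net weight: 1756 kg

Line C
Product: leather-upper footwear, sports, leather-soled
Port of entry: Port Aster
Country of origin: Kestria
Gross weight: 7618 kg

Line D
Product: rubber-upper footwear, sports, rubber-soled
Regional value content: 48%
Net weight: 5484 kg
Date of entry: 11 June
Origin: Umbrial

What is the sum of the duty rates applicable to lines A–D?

84%

Line A: rubber-upper → 13-1; rubber-soled → 13-1-2; ordinary → 13-1-2-2. Scheduled 8%. Umbrial agreement on 13-1: RVC < 60%. → 8%.
Line B: leather-upper → 13-2; rubber-soled → 13-2-3; sports → 13-2-3-2. Scheduled 36%. quota on 13-2-3-2 open → in-quota 31%; Brenmore agreement on 13-1-1-1: 13-2-3-2 not covered. → 31%.
Line C: leather-upper → 13-2; leather-soled → 13-2-1; sports → 13-2-1-2. Scheduled 36%. No special measure applies. → 36%.
Line D: rubber-upper → 13-1; rubber-soled → 13-1-2; sports → 13-1-2-1. Scheduled 9%. Umbrial agreement on 13-1: RVC < 60%. → 9%.
Sum: 8% + 31% + 36% + 9% = 84%.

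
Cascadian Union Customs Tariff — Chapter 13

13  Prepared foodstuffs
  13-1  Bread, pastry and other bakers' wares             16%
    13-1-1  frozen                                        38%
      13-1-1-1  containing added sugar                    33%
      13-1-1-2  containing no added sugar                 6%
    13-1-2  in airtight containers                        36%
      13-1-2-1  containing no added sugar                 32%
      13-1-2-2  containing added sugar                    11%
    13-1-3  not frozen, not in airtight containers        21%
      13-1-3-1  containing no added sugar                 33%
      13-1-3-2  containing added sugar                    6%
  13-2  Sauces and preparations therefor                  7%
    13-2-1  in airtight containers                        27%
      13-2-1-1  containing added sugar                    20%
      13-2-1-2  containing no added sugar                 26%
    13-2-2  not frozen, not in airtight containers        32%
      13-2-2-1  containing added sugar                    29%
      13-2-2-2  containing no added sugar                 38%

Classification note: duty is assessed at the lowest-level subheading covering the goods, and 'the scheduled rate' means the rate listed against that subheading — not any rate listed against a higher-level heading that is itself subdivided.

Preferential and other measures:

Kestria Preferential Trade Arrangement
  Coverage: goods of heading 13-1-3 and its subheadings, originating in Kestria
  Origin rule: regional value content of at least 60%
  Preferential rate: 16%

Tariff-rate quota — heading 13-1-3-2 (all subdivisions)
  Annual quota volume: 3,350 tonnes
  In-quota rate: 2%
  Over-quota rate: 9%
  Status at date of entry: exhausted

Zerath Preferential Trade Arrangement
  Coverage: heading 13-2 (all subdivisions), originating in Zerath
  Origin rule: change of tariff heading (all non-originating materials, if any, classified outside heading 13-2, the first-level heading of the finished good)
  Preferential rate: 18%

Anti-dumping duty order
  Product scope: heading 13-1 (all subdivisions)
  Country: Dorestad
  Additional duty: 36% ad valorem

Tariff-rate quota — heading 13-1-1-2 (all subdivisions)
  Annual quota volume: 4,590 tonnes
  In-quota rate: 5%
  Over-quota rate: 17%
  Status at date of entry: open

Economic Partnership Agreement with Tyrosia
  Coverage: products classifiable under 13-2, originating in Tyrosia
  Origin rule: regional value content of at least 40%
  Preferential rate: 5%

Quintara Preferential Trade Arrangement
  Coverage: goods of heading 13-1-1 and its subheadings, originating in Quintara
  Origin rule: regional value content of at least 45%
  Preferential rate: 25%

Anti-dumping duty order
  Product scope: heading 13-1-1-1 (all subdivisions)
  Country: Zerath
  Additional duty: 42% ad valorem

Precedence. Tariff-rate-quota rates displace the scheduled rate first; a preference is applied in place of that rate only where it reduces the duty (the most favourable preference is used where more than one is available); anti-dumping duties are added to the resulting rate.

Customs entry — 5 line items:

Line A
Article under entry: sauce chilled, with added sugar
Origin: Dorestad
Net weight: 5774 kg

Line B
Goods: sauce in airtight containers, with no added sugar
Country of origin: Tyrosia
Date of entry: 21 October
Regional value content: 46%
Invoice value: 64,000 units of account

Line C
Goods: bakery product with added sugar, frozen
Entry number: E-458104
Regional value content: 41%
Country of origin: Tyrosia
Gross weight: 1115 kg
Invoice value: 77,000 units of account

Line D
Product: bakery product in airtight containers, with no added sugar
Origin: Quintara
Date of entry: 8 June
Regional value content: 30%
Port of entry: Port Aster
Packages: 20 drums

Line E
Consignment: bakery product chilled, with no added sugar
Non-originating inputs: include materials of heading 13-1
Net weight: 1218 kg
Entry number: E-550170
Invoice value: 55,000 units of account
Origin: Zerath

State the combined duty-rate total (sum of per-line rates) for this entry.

Line A: sauce → 13-2; chilled → 13-2-2; with added sugar → 13-2-2-1. Scheduled 29%. No special measure applies. → 29%.
Line B: sauce → 13-2; in airtight containers → 13-2-1; with no added sugar → 13-2-1-2. Scheduled 26%. Tyrosia agreement on 13-2: RVC ≥ 40% → 5% available; preferential 5%. → 5%.
Line C: bakery product → 13-1; frozen → 13-1-1; with added sugar → 13-1-1-1. Scheduled 33%. Tyrosia agreement on 13-2: 13-1-1-1 not covered. → 33%.
Line D: bakery product → 13-1; in airtight containers → 13-1-2; with no added sugar → 13-1-2-1. Scheduled 32%. Quintara agreement on 13-1-1: 13-1-2-1 not covered. → 32%.
Line E: bakery product → 13-1; chilled → 13-1-3; with no added sugar → 13-1-3-1. Scheduled 33%. Zerath agreement on 13-2: 13-1-3-1 not covered. → 33%.
Sum: 29% + 5% + 33% + 32% + 33% = 132%.

132%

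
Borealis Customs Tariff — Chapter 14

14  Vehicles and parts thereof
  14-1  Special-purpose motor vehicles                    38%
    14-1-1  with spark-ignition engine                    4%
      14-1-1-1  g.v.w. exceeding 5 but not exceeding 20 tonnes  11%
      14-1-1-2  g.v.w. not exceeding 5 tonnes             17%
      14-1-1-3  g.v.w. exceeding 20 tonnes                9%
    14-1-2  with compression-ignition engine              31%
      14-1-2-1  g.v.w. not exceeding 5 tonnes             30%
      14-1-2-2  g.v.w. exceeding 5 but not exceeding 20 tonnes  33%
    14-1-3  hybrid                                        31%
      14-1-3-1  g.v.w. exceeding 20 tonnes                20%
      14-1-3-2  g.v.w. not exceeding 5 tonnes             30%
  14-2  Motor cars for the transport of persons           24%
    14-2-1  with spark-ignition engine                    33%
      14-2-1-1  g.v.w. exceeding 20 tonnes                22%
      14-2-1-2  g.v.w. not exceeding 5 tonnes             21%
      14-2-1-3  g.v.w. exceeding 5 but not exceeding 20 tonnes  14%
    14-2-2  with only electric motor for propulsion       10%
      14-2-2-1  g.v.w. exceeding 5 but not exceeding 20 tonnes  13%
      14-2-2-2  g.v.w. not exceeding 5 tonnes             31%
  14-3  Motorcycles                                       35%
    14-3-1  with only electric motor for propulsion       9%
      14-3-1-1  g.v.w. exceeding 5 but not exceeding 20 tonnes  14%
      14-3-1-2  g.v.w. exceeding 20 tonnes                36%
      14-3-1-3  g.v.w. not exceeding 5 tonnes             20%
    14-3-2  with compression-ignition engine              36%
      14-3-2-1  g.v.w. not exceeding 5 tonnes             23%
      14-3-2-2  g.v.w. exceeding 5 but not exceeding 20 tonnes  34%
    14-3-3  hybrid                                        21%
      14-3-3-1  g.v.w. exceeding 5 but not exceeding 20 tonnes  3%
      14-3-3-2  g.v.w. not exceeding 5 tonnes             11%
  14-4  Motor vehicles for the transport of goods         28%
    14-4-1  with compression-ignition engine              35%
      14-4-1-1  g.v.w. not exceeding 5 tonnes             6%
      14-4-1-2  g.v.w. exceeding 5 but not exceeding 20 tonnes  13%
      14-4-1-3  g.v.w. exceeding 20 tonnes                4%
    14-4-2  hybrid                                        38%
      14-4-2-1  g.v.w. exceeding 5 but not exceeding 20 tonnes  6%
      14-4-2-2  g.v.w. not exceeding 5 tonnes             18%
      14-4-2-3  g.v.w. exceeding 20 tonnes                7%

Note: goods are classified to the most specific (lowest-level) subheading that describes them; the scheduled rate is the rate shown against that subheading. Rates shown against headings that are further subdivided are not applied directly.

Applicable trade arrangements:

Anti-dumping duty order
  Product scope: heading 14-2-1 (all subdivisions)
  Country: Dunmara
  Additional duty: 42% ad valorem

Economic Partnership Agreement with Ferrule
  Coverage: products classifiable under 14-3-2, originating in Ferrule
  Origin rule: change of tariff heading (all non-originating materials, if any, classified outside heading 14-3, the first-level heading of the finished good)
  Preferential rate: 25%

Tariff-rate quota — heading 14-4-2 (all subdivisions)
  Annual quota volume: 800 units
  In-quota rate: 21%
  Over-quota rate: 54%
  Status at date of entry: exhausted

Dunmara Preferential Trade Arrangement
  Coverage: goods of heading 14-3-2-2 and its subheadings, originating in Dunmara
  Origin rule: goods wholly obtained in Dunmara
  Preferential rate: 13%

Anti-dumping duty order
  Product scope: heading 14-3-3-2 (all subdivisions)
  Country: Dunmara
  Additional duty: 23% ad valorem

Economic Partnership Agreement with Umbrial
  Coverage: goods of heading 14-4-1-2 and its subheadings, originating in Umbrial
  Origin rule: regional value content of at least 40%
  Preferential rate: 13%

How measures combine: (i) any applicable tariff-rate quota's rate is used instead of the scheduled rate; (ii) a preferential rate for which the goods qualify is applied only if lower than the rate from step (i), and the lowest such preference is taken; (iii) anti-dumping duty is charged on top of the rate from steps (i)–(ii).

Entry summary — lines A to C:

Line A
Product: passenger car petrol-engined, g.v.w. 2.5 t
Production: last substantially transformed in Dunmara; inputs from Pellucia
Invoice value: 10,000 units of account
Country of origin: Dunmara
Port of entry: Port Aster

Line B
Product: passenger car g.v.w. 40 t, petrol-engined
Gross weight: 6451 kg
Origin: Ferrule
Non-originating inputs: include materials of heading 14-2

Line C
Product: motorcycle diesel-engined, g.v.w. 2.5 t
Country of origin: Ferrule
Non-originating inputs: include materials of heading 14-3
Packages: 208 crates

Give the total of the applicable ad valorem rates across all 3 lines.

108%

Line A: passenger car → 14-2; petrol-engined → 14-2-1; g.v.w. 2.5 t → 14-2-1-2. Scheduled 21%. Dunmara agreement on 14-3-2-2: 14-2-1-2 not covered; anti-dumping (Dunmara, 14-2-1): +42%; total 21% + 42% = 63%. → 63%.
Line B: passenger car → 14-2; petrol-engined → 14-2-1; g.v.w. 40 t → 14-2-1-1. Scheduled 22%. Ferrule agreement on 14-3-2: 14-2-1-1 not covered. → 22%.
Line C: motorcycle → 14-3; diesel-engined → 14-3-2; g.v.w. 2.5 t → 14-3-2-1. Scheduled 23%. Ferrule agreement on 14-3-2: CTH not met. → 23%.
Sum: 63% + 22% + 23% = 108%.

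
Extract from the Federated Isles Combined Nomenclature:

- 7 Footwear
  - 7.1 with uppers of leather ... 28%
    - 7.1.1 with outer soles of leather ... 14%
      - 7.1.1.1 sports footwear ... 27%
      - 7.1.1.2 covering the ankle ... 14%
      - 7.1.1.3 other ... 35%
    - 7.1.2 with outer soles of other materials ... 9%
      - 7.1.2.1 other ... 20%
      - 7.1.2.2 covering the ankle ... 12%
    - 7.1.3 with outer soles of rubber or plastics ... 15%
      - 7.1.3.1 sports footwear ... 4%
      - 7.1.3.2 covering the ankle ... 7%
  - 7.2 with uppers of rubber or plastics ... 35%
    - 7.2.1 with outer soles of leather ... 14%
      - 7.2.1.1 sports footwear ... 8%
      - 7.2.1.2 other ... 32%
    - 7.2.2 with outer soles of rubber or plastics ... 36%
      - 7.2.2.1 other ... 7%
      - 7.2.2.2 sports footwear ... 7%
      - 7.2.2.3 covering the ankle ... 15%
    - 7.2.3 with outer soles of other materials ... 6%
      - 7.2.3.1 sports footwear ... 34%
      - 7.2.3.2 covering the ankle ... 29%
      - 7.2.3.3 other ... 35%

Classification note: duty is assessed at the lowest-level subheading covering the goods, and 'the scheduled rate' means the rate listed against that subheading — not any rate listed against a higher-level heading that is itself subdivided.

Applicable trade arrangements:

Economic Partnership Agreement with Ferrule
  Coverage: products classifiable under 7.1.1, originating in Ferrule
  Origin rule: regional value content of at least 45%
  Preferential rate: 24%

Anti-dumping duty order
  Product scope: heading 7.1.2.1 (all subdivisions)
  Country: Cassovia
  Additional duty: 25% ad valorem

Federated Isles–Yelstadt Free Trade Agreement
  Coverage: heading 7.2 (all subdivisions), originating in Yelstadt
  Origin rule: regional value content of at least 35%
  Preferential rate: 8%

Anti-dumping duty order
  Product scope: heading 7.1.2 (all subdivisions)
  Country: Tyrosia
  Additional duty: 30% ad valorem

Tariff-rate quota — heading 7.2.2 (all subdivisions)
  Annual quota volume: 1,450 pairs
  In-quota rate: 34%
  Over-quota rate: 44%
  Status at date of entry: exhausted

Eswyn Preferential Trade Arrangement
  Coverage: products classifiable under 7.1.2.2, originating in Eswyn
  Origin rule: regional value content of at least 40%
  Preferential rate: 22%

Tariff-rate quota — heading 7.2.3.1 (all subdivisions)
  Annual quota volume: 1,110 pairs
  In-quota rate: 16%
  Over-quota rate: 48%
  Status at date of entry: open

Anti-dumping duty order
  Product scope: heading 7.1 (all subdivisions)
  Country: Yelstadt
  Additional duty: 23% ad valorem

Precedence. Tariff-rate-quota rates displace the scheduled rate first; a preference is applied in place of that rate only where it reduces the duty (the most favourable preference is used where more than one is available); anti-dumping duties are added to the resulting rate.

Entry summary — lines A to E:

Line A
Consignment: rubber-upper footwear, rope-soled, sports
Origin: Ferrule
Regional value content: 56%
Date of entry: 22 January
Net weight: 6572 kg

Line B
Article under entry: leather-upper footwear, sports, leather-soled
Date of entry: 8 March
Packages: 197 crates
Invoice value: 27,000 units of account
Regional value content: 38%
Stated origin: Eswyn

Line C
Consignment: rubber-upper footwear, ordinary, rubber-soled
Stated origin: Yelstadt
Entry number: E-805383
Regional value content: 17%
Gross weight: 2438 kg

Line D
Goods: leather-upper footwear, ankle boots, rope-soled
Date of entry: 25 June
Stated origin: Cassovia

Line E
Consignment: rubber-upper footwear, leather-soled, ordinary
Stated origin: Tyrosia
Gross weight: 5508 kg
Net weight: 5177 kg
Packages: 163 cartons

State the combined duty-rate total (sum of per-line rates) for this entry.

131%

Line A: rubber-upper → 7.2; rope-soled → 7.2.3; sports → 7.2.3.1. Scheduled 34%. quota on 7.2.3.1 open → in-quota 16%; Ferrule agreement on 7.1.1: 7.2.3.1 not covered. → 16%.
Line B: leather-upper → 7.1; leather-soled → 7.1.1; sports → 7.1.1.1. Scheduled 27%. Eswyn agreement on 7.1.2.2: 7.1.1.1 not covered. → 27%.
Line C: rubber-upper → 7.2; rubber-soled → 7.2.2; ordinary → 7.2.2.1. Scheduled 7%. quota on 7.2.2 exhausted → over-quota 44%; Yelstadt agreement on 7.2: RVC < 35%. → 44%.
Line D: leather-upper → 7.1; rope-soled → 7.1.2; ankle boots → 7.1.2.2. Scheduled 12%. No special measure applies. → 12%.
Line E: rubber-upper → 7.2; leather-soled → 7.2.1; ordinary → 7.2.1.2. Scheduled 32%. No special measure applies. → 32%.
Sum: 16% + 27% + 44% + 12% + 32% = 131%.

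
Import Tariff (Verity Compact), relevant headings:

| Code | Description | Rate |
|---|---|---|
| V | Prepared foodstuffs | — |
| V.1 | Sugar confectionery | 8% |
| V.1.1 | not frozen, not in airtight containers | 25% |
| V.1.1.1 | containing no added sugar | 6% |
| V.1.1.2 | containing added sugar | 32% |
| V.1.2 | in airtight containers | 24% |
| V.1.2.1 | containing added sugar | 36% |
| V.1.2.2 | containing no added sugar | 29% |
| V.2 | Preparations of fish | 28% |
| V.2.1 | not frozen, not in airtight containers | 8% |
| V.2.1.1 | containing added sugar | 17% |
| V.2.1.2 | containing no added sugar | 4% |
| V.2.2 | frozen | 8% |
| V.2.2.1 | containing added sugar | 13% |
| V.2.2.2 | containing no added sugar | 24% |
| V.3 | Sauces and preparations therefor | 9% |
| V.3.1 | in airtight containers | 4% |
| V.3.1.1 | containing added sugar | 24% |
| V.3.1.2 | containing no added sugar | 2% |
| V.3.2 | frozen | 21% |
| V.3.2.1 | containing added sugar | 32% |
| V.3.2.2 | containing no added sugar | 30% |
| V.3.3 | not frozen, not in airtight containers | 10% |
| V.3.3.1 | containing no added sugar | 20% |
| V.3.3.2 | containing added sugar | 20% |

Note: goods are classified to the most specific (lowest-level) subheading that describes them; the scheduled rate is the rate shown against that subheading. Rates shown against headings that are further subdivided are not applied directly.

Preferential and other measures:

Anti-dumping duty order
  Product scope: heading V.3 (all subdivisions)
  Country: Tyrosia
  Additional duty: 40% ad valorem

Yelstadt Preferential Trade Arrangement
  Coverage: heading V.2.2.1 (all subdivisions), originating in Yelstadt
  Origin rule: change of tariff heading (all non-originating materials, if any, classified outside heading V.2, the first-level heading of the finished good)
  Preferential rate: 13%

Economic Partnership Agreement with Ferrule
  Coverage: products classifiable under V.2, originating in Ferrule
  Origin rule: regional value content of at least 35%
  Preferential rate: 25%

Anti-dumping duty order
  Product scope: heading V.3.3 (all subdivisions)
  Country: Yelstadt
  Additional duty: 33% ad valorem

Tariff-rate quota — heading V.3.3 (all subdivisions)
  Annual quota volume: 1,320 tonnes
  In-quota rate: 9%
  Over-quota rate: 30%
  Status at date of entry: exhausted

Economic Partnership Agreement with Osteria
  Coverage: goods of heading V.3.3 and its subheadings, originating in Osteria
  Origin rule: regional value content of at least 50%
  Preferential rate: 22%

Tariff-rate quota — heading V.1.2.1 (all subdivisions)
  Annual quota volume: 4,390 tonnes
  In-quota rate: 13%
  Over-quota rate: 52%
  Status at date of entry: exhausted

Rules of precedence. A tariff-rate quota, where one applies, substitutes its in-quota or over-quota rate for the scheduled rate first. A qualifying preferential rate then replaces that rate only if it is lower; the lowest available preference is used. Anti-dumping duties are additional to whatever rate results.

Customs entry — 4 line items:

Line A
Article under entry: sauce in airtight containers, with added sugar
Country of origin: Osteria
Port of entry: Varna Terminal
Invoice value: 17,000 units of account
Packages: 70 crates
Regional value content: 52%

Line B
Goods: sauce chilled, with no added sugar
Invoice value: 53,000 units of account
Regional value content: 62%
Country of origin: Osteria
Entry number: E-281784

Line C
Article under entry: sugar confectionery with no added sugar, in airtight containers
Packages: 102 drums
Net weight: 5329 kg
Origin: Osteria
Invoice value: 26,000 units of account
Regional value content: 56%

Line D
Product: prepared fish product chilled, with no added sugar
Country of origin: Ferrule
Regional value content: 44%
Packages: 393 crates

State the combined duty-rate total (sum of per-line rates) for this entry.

Line A: sauce → V.3; in airtight containers → V.3.1; with added sugar → V.3.1.1. Scheduled 24%. Osteria agreement on V.3.3: V.3.1.1 not covered. → 24%.
Line B: sauce → V.3; chilled → V.3.3; with no added sugar → V.3.3.1. Scheduled 20%. quota on V.3.3 exhausted → over-quota 30%; Osteria agreement on V.3.3: RVC ≥ 50% → 22% available; preferential 22%. → 22%.
Line C: sugar confectionery → V.1; in airtight containers → V.1.2; with no added sugar → V.1.2.2. Scheduled 29%. Osteria agreement on V.3.3: V.1.2.2 not covered. → 29%.
Line D: prepared fish product → V.2; chilled → V.2.1; with no added sugar → V.2.1.2. Scheduled 4%. Ferrule agreement on V.2: RVC ≥ 35% → 25% available; preference 25% not lower than 4% → no reduction. → 4%.
Sum: 24% + 22% + 29% + 4% = 79%.

79%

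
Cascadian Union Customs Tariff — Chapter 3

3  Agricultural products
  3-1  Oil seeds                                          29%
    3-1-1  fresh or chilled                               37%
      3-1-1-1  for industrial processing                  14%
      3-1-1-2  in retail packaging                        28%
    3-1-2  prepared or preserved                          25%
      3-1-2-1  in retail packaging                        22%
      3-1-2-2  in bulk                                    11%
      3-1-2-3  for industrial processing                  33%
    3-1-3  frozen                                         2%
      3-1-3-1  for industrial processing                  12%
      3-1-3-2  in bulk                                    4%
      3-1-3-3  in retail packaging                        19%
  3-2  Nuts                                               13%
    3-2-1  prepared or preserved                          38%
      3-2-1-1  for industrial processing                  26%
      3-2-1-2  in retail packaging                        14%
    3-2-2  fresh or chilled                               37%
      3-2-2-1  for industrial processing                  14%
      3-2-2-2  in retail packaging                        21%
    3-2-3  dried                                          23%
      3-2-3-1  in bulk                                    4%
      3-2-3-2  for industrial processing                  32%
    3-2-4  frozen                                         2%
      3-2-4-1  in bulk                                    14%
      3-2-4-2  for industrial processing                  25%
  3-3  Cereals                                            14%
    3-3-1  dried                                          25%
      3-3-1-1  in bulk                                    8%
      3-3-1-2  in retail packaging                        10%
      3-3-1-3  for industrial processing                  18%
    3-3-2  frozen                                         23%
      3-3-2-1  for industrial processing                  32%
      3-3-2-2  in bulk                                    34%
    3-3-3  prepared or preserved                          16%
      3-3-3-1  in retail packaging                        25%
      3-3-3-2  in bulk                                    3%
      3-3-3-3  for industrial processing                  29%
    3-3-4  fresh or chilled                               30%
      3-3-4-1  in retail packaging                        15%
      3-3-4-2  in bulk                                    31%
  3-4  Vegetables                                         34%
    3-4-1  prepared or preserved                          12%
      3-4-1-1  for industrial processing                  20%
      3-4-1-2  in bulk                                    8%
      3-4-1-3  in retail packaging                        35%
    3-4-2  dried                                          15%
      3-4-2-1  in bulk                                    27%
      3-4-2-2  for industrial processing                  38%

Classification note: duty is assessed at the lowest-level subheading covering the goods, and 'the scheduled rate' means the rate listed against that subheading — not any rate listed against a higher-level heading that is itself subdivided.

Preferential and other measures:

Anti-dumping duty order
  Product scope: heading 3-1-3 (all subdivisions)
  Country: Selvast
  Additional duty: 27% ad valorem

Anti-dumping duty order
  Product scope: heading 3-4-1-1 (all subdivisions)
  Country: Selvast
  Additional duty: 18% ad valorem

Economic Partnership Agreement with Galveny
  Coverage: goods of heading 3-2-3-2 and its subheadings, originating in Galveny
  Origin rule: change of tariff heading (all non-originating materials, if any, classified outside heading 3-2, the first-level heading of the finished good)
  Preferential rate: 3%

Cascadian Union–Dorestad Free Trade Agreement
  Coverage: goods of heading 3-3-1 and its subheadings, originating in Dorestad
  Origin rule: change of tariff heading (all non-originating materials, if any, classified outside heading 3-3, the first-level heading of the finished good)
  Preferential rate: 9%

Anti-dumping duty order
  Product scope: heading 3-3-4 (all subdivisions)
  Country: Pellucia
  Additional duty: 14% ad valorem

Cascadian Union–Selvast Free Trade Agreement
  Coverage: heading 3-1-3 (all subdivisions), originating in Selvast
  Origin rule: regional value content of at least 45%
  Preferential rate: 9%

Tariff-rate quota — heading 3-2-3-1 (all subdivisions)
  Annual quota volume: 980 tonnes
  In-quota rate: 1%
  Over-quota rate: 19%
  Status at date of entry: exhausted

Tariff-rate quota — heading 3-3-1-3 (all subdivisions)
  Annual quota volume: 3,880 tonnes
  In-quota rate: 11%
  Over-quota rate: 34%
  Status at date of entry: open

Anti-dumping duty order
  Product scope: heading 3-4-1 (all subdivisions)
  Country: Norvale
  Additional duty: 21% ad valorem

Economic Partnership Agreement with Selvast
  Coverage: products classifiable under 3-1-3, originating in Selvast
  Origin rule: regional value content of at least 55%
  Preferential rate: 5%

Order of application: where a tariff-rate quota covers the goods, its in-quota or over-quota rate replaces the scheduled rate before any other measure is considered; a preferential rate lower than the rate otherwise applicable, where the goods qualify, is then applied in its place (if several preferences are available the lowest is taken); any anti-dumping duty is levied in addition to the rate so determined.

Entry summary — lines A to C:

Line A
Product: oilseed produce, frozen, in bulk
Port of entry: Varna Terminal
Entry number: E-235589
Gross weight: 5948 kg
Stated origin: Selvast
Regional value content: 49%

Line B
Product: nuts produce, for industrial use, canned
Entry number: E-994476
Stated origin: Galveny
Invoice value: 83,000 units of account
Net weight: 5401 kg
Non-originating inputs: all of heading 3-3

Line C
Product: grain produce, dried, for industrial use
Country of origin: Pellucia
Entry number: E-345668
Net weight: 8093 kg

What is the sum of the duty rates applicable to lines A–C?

68%

Line A: oilseed → 3-1; frozen → 3-1-3; in bulk → 3-1-3-2. Scheduled 4%. Selvast agreement on 3-1-3: RVC ≥ 45% → 9% available; Selvast agreement on 3-1-3: RVC < 55%; preference 9% not lower than 4% → no reduction; anti-dumping (Selvast, 3-1-3): +27%; total 4% + 27% = 31%. → 31%.
Line B: nuts → 3-2; canned → 3-2-1; for industrial use → 3-2-1-1. Scheduled 26%. Galveny agreement on 3-2-3-2: 3-2-1-1 not covered. → 26%.
Line C: grain → 3-3; dried → 3-3-1; for industrial use → 3-3-1-3. Scheduled 18%. quota on 3-3-1-3 open → in-quota 11%. → 11%.
Sum: 31% + 26% + 11% = 68%.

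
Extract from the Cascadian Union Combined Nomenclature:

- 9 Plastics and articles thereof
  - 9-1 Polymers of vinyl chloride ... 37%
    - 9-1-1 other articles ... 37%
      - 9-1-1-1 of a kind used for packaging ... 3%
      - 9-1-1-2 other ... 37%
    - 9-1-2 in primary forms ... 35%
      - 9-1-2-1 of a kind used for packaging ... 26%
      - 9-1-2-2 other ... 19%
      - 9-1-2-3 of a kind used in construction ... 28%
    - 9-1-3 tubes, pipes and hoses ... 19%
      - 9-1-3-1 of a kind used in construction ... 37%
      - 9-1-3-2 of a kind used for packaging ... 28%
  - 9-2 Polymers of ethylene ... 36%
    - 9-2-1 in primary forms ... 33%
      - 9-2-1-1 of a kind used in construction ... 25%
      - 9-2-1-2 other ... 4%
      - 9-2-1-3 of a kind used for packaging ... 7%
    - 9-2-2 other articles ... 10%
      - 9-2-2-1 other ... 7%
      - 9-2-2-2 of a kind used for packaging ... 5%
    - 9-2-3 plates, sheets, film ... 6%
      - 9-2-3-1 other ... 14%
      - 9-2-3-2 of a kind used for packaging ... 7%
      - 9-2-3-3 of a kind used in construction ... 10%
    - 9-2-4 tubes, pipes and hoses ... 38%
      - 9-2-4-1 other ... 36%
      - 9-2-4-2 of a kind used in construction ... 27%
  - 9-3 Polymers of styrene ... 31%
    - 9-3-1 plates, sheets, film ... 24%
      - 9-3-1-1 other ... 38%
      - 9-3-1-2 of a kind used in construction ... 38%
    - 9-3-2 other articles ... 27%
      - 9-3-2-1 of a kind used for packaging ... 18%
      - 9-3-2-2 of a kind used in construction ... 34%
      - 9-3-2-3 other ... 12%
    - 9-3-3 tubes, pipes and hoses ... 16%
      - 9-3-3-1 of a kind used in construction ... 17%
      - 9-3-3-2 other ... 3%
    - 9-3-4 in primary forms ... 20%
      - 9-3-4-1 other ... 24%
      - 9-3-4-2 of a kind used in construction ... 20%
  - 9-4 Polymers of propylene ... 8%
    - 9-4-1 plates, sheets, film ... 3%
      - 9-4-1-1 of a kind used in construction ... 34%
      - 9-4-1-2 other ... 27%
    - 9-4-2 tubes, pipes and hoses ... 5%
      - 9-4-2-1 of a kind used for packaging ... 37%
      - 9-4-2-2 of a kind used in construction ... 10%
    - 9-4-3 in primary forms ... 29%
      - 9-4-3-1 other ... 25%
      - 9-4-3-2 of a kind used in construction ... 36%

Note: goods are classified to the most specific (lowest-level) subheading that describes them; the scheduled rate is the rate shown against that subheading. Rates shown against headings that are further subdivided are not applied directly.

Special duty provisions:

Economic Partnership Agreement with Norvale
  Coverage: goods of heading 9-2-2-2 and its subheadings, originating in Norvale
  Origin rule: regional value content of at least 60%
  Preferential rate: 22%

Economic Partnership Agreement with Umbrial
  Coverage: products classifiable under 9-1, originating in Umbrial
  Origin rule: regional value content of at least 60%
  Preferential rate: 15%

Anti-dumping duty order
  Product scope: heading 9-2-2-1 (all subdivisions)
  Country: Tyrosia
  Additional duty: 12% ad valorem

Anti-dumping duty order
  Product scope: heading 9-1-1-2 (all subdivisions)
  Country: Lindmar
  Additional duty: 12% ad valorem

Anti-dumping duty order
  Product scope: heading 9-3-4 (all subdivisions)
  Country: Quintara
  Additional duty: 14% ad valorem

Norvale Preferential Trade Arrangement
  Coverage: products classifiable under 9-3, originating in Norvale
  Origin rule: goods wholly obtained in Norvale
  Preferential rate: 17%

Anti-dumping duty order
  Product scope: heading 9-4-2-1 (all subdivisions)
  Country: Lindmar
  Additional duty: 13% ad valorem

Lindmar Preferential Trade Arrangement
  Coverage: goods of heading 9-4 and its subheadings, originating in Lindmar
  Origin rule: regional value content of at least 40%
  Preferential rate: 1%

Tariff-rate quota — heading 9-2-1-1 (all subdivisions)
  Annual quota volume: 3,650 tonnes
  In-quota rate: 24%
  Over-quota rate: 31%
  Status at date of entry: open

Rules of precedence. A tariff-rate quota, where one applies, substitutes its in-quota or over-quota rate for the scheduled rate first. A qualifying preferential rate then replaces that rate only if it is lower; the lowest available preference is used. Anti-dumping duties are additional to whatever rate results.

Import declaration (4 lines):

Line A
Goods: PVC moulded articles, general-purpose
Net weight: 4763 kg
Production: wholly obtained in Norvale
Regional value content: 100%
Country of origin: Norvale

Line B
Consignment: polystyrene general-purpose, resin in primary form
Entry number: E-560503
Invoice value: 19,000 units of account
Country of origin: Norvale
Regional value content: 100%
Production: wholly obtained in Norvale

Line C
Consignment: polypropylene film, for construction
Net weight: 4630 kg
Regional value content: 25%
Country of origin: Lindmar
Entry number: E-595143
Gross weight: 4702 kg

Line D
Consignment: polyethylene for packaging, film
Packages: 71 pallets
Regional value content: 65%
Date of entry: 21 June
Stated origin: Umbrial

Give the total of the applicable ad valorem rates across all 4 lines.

95%

Line A: PVC → 9-1; moulded articles → 9-1-1; general-purpose → 9-1-1-2. Scheduled 37%. Norvale agreement on 9-2-2-2: 9-1-1-2 not covered; Norvale agreement on 9-3: 9-1-1-2 not covered. → 37%.
Line B: polystyrene → 9-3; resin in primary form → 9-3-4; general-purpose → 9-3-4-1. Scheduled 24%. Norvale agreement on 9-2-2-2: 9-3-4-1 not covered; Norvale agreement on 9-3: wholly obtained → 17% available; preferential 17%. → 17%.
Line C: polypropylene → 9-4; film → 9-4-1; for construction → 9-4-1-1. Scheduled 34%. Lindmar agreement on 9-4: RVC < 40%. → 34%.
Line D: polyethylene → 9-2; film → 9-2-3; for packaging → 9-2-3-2. Scheduled 7%. Umbrial agreement on 9-1: 9-2-3-2 not covered. → 7%.
Sum: 37% + 17% + 34% + 7% = 95%.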